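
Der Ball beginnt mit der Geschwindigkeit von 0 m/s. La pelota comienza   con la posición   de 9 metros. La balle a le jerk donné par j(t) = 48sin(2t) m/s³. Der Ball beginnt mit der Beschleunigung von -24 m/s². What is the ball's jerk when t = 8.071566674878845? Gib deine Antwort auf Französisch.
Nous avons le jerk j(t) = 48·sin(2·t). En substituant t = 8.071566674878845: j(8.071566674878845) = -20.2351025936512.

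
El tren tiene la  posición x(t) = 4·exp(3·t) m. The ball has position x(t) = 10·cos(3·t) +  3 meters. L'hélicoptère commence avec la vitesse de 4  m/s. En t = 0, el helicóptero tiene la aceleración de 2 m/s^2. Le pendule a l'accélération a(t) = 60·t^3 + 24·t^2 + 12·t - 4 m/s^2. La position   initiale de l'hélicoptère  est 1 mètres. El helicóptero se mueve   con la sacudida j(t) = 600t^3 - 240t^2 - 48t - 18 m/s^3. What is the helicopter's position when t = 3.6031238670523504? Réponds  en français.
Pour résoudre ceci, nous devons prendre 3 intégrales de notre équation du jerk j(t) = 600·t^3 - 240·t^2 - 48·t - 18. En intégrant le jerk et en utilisant la condition initiale a(0) = 2, nous obtenons a(t) = 150·t^4 - 80·t^3 - 24·t^2 - 18·t + 2. En prenant ∫a(t)dt et en appliquant v(0) = 4, nous trouvons v(t) = 30·t^5 - 20·t^4 - 8·t^3 - 9·t^2 + 2·t + 4. En intégrant la vitesse et en utilisant la condition initiale x(0) = 1, nous obtenons x(t) = 5·t^6 - 4·t^5 - 2·t^4 - 3·t^3 + t^2 + 4·t + 1. Nous avons la position x(t) = 5·t^6 - 4·t^5 - 2·t^4 - 3·t^3 + t^2 + 4·t + 1. En substituant t = 3.6031238670523504: x(3.6031238670523504) = 8062.51379591183.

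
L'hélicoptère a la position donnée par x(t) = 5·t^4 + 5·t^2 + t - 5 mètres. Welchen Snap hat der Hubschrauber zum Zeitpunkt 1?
Wir müssen unsere Gleichung für die Position x(t) = 5·t^4 + 5·t^2 + t - 5 4-mal ableiten. Durch Ableiten von der Position erhalten wir die Geschwindigkeit: v(t) = 20·t^3 + 10·t + 1. Durch Ableiten von der Geschwindigkeit erhalten wir die Beschleunigung: a(t) = 60·t^2 + 10. Durch Ableiten von der Beschleunigung erhalten wir den Ruck: j(t) = 120·t. Die Ableitung von dem Ruck ergibt den Snap: s(t) = 120. Mit s(t) = 120 und Einsetzen von t = 1, finden wir s = 120.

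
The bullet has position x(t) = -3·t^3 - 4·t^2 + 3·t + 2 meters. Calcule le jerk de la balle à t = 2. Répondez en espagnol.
Partiendo de la posición x(t) = -3·t^3 - 4·t^2 + 3·t + 2, tomamos 3 derivadas. Derivando la posición, obtenemos la velocidad: v(t) = -9·t^2 - 8·t + 3. La derivada de la velocidad da la aceleración: a(t) = -18·t - 8. Derivando la aceleración, obtenemos la sacudida: j(t) = -18. De la ecuación de la sacudida j(t) = -18, sustituimos t = 2 para obtener j = -18.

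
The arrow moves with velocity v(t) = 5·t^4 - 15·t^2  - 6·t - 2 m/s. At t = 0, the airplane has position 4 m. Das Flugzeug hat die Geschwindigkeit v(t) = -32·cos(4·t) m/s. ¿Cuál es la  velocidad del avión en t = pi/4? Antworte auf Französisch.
De l'équation de la vitesse v(t) = -32·cos(4·t), nous substituons t = pi/4 pour obtenir v = 32.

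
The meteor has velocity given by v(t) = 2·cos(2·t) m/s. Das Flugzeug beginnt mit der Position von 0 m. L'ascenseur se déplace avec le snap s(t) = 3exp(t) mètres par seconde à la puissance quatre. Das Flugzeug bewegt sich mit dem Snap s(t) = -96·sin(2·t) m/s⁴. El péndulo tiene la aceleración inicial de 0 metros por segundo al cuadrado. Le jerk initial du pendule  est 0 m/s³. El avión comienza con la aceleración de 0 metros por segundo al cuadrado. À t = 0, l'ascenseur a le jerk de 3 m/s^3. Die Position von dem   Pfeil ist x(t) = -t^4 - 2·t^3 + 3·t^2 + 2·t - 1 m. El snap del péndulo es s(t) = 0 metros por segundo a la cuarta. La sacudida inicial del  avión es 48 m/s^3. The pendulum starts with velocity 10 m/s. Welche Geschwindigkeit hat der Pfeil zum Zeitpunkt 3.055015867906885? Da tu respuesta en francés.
En partant de la position x(t) = -t^4 - 2·t^3 + 3·t^2 + 2·t - 1, nous prenons 1 dérivée. En prenant d/dt de x(t), nous trouvons v(t) = -4·t^3 - 6·t^2 + 6·t + 2. En utilisant v(t) = -4·t^3 - 6·t^2 + 6·t + 2 et en substituant t = 3.055015867906885, nous trouvons v = -149.719979167626.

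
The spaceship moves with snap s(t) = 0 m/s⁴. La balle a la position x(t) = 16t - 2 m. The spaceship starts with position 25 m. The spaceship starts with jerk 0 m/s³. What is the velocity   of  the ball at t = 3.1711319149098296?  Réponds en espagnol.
Para resolver esto, necesitamos tomar 1 derivada de nuestra ecuación de la posición x(t) = 16·t - 2. Derivando la posición, obtenemos la velocidad: v(t) = 16. De la ecuación de la velocidad v(t) = 16, sustituimos t = 3.1711319149098296 para obtener v = 16.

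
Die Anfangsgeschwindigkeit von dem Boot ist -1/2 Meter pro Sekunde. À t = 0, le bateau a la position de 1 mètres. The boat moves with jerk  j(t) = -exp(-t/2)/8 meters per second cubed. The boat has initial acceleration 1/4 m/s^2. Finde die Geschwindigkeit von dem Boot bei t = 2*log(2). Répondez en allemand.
Um dies zu lösen, müssen wir 2 Stammfunktionen unserer Gleichung für den Ruck j(t) = -exp(-t/2)/8 finden. Mit ∫j(t)dt und Anwendung von a(0) = 1/4, finden wir a(t) = exp(-t/2)/4. Das Integral von der Beschleunigung, mit v(0) = -1/2, ergibt die Geschwindigkeit: v(t) = -exp(-t/2)/2. Aus der Gleichung für die Geschwindigkeit v(t) = -exp(-t/2)/2, setzen wir t = 2*log(2) ein und erhalten v = -1/4.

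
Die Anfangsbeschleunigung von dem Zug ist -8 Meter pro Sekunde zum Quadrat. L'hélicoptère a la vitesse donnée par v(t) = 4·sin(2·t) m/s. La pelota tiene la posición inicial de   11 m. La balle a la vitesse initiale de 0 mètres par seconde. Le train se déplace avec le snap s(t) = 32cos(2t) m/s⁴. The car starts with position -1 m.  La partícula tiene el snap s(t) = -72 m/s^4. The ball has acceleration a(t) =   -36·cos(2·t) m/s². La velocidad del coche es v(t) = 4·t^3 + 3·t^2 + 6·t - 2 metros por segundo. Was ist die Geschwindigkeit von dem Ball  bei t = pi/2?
Wir müssen die Stammfunktion unserer Gleichung für die Beschleunigung a(t) = -36·cos(2·t) 1-mal finden. Durch Integration von der Beschleunigung und Verwendung der Anfangsbedingung v(0) = 0, erhalten wir v(t) = -18·sin(2·t). Wir haben die Geschwindigkeit v(t) = -18·sin(2·t). Durch Einsetzen von t = pi/2: v(pi/2) = 0.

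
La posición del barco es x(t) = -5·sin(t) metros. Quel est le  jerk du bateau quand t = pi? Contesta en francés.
Nous devons dériver notre équation de la position x(t) = -5·sin(t) 3 fois. La dérivée de la position donne la vitesse: v(t) = -5·cos(t). En dérivant la vitesse, nous obtenons l'accélération: a(t) = 5·sin(t). La dérivée de l'accélération donne le jerk: j(t) = 5·cos(t). De l'équation du jerk j(t) = 5·cos(t), nous substituons t = pi pour obtenir j = -5.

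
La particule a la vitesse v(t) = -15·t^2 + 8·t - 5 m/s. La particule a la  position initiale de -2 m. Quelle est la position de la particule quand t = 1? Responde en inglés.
To solve this, we need to take 1 antiderivative of our velocity equation v(t) = -15·t^2 + 8·t - 5. The integral of velocity is position. Using x(0) = -2, we get x(t) = -5·t^3 + 4·t^2 - 5·t - 2. We have position x(t) = -5·t^3 + 4·t^2 - 5·t - 2. Substituting t = 1: x(1) = -8.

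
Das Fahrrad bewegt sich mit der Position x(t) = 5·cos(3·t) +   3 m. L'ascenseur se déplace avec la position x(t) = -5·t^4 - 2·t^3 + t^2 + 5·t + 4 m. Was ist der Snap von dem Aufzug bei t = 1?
Wir müssen unsere Gleichung für die Position x(t) = -5·t^4 - 2·t^3 + t^2 + 5·t + 4 4-mal ableiten. Die Ableitung von der Position ergibt die Geschwindigkeit: v(t) = -20·t^3 - 6·t^2 + 2·t + 5. Die Ableitung von der Geschwindigkeit ergibt die Beschleunigung: a(t) = -60·t^2 - 12·t + 2. Durch Ableiten von der Beschleunigung erhalten wir den Ruck: j(t) = -120·t - 12. Mit d/dt von j(t) finden wir s(t) = -120. Aus der Gleichung für den Snap s(t) = -120, setzen wir t = 1 ein und erhalten s = -120.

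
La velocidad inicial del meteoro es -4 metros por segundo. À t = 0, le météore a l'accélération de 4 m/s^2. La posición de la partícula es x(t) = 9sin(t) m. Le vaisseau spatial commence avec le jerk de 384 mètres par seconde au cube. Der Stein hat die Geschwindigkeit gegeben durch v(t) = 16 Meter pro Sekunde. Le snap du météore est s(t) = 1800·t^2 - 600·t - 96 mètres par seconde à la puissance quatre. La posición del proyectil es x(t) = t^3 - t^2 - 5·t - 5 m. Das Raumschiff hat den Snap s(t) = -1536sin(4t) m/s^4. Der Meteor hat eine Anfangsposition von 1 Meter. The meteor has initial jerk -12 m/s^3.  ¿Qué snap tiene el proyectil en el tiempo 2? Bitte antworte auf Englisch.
Starting from position x(t) = t^3 - t^2 - 5·t - 5, we take 4 derivatives. The derivative of position gives velocity: v(t) = 3·t^2 - 2·t - 5. Taking d/dt of v(t), we find a(t) = 6·t - 2. Taking d/dt of a(t), we find j(t) = 6. Taking d/dt of j(t), we find s(t) = 0. We have snap s(t) = 0. Substituting t = 2: s(2) = 0.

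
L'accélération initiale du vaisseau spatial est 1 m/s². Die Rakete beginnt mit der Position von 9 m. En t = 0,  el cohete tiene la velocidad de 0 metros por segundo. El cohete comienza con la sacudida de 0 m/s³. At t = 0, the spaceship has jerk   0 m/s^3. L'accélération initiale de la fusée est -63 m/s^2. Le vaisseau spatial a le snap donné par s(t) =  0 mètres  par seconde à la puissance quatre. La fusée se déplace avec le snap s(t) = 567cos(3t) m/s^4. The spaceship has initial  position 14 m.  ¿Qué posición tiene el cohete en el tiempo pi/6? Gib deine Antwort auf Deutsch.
Wir müssen unsere Gleichung für den Snap s(t) = 567·cos(3·t) 4-mal integrieren. Das Integral von dem Snap, mit j(0) = 0, ergibt den Ruck: j(t) = 189·sin(3·t). Das Integral von dem Ruck, mit a(0) = -63, ergibt die Beschleunigung: a(t) = -63·cos(3·t). Mit ∫a(t)dt und Anwendung von v(0) = 0, finden wir v(t) = -21·sin(3·t). Durch Integration von der Geschwindigkeit und Verwendung der Anfangsbedingung x(0) = 9, erhalten wir x(t) = 7·cos(3·t) + 2. Mit x(t) = 7·cos(3·t) + 2 und Einsetzen von t = pi/6, finden wir x = 2.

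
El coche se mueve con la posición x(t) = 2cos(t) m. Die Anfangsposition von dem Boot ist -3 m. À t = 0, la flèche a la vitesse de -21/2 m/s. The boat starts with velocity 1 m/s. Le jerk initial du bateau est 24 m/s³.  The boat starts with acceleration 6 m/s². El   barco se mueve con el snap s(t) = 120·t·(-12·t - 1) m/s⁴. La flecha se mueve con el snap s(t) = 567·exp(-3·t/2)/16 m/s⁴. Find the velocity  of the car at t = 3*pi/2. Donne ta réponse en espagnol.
Para resolver esto, necesitamos tomar 1 derivada de nuestra ecuación de la posición x(t) = 2·cos(t). Derivando la posición, obtenemos la velocidad: v(t) = -2·sin(t). Usando v(t) = -2·sin(t) y sustituyendo t = 3*pi/2, encontramos v = 2.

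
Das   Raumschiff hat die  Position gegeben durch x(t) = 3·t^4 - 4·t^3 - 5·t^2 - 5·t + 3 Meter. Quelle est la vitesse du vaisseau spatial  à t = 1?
Pour résoudre ceci, nous devons prendre 1 dérivée de notre équation de la position x(t) = 3·t^4 - 4·t^3 - 5·t^2 - 5·t + 3. En dérivant la position, nous obtenons la vitesse: v(t) = 12·t^3 - 12·t^2 - 10·t - 5. En utilisant v(t) = 12·t^3 - 12·t^2 - 10·t - 5 et en substituant t = 1, nous trouvons v = -15.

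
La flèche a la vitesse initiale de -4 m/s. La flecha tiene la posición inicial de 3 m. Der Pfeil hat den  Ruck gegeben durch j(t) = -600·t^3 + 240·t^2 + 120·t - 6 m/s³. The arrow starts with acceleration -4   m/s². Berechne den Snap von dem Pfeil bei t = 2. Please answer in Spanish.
Debemos derivar nuestra ecuación de la sacudida j(t) = -600·t^3 + 240·t^2 + 120·t - 6 1 vez. La derivada de la sacudida da el snap: s(t) = -1800·t^2 + 480·t + 120. Tenemos el snap s(t) = -1800·t^2 + 480·t + 120. Sustituyendo t = 2: s(2) = -6120.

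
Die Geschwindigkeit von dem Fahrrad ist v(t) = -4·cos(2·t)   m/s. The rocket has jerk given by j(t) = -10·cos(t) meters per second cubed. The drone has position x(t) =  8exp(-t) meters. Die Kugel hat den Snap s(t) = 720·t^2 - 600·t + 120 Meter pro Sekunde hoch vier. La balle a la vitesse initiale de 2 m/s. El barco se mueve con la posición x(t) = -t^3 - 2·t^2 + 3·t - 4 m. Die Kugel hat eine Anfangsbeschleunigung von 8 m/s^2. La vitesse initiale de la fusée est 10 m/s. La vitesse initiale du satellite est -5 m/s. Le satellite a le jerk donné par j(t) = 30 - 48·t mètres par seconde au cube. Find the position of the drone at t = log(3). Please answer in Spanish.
Tenemos la posición x(t) = 8·exp(-t). Sustituyendo t = log(3): x(log(3)) = 8/3.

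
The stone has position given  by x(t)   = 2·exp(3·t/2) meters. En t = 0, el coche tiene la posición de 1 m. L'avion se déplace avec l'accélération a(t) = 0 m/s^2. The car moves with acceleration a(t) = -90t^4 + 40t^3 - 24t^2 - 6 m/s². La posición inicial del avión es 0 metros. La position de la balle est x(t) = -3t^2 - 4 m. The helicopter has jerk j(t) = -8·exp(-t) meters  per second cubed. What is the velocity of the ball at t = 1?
To solve this, we need to take 1 derivative of our position equation x(t) = -3·t^2 - 4. Differentiating position, we get velocity: v(t) = -6·t. We have velocity v(t) = -6·t. Substituting t = 1: v(1) = -6.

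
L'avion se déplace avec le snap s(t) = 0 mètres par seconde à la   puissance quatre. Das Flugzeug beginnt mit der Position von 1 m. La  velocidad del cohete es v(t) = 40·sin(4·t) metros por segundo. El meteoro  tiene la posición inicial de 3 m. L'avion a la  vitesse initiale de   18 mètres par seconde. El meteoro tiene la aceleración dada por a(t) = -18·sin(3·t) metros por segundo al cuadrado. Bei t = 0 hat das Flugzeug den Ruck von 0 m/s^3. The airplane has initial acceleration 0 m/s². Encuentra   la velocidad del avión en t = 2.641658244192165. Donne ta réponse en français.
Nous devons intégrer notre équation du snap s(t) = 0 3 fois. La primitive du snap, avec j(0) = 0, donne le jerk: j(t) = 0. La primitive du jerk est l'accélération. En utilisant a(0) = 0, nous obtenons a(t) = 0. En intégrant l'accélération et en utilisant la condition initiale v(0) = 18, nous obtenons v(t) = 18. En utilisant v(t) = 18 et en substituant t = 2.641658244192165, nous trouvons v = 18.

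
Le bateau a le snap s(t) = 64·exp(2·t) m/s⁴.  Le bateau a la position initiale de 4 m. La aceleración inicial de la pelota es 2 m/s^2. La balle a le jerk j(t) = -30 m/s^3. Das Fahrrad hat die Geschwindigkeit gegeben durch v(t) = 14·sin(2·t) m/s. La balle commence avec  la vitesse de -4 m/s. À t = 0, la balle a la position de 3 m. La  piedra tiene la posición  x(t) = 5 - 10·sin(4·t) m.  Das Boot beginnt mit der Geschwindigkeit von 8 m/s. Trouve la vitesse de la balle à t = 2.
Pour résoudre ceci, nous devons prendre 2 intégrales de notre équation du jerk j(t) = -30. En prenant ∫j(t)dt et en appliquant a(0) = 2, nous trouvons a(t) = 2 - 30·t. L'intégrale de l'accélération, avec v(0) = -4, donne la vitesse: v(t) = -15·t^2 + 2·t - 4. Nous avons la vitesse v(t) = -15·t^2 + 2·t - 4. En substituant t = 2: v(2) = -60.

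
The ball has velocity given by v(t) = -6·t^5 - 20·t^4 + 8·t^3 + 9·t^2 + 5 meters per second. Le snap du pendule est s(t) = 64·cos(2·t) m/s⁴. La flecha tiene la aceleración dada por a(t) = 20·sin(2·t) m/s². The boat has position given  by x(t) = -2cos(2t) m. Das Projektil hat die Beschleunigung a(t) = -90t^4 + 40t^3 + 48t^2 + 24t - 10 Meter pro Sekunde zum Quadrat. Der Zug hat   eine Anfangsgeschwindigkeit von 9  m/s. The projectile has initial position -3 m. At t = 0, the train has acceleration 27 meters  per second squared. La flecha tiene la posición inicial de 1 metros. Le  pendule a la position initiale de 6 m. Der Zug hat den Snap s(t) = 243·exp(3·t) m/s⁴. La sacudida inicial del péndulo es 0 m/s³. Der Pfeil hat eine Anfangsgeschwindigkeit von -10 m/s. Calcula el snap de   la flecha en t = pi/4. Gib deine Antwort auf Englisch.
We must differentiate our acceleration equation a(t) = 20·sin(2·t) 2 times. The derivative of acceleration gives jerk: j(t) = 40·cos(2·t). Differentiating jerk, we get snap: s(t) = -80·sin(2·t). From the given snap equation s(t) = -80·sin(2·t), we substitute t = pi/4 to get s = -80.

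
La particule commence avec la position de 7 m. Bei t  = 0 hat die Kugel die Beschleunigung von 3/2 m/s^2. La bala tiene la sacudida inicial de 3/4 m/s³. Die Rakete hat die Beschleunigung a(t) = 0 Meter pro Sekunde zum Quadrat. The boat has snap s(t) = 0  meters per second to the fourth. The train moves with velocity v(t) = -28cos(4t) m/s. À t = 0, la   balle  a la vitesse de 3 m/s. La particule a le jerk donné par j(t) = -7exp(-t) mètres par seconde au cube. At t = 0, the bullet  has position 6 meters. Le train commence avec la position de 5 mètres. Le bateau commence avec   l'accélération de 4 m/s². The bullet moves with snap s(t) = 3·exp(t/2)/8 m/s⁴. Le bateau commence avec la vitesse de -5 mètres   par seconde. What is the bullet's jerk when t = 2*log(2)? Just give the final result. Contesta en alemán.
Der Ruck bei t = 2*log(2) ist j = 3/2.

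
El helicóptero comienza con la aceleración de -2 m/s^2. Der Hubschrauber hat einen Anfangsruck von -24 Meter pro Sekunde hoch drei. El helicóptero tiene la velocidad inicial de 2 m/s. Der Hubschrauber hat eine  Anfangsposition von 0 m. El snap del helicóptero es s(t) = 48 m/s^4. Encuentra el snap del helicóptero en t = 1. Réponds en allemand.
Aus der Gleichung für den Snap s(t) = 48, setzen wir t = 1 ein und erhalten s = 48.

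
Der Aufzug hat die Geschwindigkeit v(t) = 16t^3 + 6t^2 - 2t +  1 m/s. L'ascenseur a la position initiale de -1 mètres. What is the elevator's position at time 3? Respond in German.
Wir müssen unsere Gleichung für die Geschwindigkeit v(t) = 16·t^3 + 6·t^2 - 2·t + 1 1-mal integrieren. Mit ∫v(t)dt und Anwendung von x(0) = -1, finden wir x(t) = 4·t^4 + 2·t^3 - t^2 + t - 1. Wir haben die Position x(t) = 4·t^4 + 2·t^3 - t^2 + t - 1. Durch Einsetzen von t = 3: x(3) = 371.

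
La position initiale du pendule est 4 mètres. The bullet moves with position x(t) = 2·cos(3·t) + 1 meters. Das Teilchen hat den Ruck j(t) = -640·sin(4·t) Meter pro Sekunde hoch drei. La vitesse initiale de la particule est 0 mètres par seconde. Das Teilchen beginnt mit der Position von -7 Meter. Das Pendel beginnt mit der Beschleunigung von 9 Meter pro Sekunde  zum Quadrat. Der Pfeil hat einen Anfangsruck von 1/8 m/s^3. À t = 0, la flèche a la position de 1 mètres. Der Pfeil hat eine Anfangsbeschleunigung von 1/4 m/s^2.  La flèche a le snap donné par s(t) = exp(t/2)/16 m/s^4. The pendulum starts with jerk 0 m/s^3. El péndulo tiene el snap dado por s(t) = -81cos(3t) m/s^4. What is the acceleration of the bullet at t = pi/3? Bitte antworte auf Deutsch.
Wir müssen unsere Gleichung für die Position x(t) = 2·cos(3·t) + 1 2-mal ableiten. Die Ableitung von der Position ergibt die Geschwindigkeit: v(t) = -6·sin(3·t). Durch Ableiten von der Geschwindigkeit erhalten wir die Beschleunigung: a(t) = -18·cos(3·t). Aus der Gleichung für die Beschleunigung a(t) = -18·cos(3·t), setzen wir t = pi/3 ein und erhalten a = 18.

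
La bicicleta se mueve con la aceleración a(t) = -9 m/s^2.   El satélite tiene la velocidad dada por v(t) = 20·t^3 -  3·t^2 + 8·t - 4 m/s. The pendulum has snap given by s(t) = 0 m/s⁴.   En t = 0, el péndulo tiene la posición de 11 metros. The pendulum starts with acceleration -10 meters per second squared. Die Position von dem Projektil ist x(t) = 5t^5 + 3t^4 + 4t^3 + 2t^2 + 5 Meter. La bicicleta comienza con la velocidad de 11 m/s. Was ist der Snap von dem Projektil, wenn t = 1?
Wir müssen unsere Gleichung für die Position x(t) = 5·t^5 + 3·t^4 + 4·t^3 + 2·t^2 + 5 4-mal ableiten. Durch Ableiten von der Position erhalten wir die Geschwindigkeit: v(t) = 25·t^4 + 12·t^3 + 12·t^2 + 4·t. Die Ableitung von der Geschwindigkeit ergibt die Beschleunigung: a(t) = 100·t^3 + 36·t^2 + 24·t + 4. Mit d/dt von a(t) finden wir j(t) = 300·t^2 + 72·t + 24. Die Ableitung von dem Ruck ergibt den Snap: s(t) = 600·t + 72. Wir haben den Snap s(t) = 600·t + 72. Durch Einsetzen von t = 1: s(1) = 672.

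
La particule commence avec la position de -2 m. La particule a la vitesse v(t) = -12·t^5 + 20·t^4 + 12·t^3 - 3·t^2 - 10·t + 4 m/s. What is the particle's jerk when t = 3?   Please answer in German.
Wir müssen unsere Gleichung für die Geschwindigkeit v(t) = -12·t^5 + 20·t^4 + 12·t^3 - 3·t^2 - 10·t + 4 2-mal ableiten. Mit d/dt von v(t) finden wir a(t) = -60·t^4 + 80·t^3 + 36·t^2 - 6·t - 10. Die Ableitung von der Beschleunigung ergibt den Ruck: j(t) = -240·t^3 + 240·t^2 + 72·t - 6. Aus der Gleichung für den Ruck j(t) = -240·t^3 + 240·t^2 + 72·t - 6, setzen wir t = 3 ein und erhalten j = -4110.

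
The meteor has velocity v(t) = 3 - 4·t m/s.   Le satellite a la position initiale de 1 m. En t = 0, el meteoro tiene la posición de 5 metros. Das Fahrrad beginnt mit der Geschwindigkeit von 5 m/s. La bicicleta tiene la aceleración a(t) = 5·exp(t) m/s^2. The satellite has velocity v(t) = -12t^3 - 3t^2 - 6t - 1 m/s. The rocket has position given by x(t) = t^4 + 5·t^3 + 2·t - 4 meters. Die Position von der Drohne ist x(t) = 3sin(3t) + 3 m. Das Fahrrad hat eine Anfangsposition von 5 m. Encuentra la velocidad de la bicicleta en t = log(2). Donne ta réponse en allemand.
Wir müssen das Integral unserer Gleichung für die Beschleunigung a(t) = 5·exp(t) 1-mal finden. Das Integral von der Beschleunigung ist die Geschwindigkeit. Mit v(0) = 5 erhalten wir v(t) = 5·exp(t). Aus der Gleichung für die Geschwindigkeit v(t) = 5·exp(t), setzen wir t = log(2) ein und erhalten v = 10.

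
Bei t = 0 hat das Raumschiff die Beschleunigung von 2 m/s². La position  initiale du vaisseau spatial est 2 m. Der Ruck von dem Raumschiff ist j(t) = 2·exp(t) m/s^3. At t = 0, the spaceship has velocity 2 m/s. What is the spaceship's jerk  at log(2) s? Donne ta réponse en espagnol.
Tenemos la sacudida j(t) = 2·exp(t). Sustituyendo t = log(2): j(log(2)) = 4.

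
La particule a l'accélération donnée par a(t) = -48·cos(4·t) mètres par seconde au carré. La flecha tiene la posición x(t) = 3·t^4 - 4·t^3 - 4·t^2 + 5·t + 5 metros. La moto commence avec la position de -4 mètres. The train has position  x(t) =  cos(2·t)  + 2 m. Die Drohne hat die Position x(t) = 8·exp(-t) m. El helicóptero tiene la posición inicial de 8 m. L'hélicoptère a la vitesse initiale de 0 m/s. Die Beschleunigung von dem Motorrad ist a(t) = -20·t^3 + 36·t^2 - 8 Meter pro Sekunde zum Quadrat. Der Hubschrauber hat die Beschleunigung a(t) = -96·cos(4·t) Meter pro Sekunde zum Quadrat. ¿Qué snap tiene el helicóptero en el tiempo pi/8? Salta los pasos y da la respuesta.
La respuesta es 0.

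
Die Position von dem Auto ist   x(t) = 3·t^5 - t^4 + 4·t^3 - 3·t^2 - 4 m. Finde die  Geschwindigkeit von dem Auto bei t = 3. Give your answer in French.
Pour résoudre ceci, nous devons prendre 1 dérivée de notre équation de la position x(t) = 3·t^5 - t^4 + 4·t^3 - 3·t^2 - 4. En dérivant la position, nous obtenons la vitesse: v(t) = 15·t^4 - 4·t^3 + 12·t^2 - 6·t. En utilisant v(t) = 15·t^4 - 4·t^3 + 12·t^2 - 6·t et en substituant t = 3, nous trouvons v = 1197.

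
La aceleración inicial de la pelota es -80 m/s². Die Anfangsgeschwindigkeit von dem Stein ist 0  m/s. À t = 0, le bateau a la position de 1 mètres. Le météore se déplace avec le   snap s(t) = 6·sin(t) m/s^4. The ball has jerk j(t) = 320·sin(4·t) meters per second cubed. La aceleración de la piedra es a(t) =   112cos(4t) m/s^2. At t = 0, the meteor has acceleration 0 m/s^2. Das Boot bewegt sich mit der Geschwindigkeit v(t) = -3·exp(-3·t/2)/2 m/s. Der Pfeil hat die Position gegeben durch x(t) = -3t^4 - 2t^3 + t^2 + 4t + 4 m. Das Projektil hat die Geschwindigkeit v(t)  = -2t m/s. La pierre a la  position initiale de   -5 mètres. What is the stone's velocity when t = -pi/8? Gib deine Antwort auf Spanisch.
Para resolver esto, necesitamos tomar 1 integral de nuestra ecuación de la aceleración a(t) = 112·cos(4·t). La integral de la aceleración, con v(0) = 0, da la velocidad: v(t) = 28·sin(4·t). Usando v(t) = 28·sin(4·t) y sustituyendo t = -pi/8, encontramos v = -28.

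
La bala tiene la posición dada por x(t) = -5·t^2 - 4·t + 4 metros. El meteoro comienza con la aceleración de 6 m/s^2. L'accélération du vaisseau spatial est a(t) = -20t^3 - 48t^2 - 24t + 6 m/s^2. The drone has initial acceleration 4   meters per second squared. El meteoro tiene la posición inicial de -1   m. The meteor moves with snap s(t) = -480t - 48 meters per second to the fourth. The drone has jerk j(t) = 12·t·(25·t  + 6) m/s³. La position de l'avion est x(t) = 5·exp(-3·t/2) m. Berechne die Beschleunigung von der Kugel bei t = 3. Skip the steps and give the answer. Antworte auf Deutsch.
Die Beschleunigung bei t = 3 ist a = -10.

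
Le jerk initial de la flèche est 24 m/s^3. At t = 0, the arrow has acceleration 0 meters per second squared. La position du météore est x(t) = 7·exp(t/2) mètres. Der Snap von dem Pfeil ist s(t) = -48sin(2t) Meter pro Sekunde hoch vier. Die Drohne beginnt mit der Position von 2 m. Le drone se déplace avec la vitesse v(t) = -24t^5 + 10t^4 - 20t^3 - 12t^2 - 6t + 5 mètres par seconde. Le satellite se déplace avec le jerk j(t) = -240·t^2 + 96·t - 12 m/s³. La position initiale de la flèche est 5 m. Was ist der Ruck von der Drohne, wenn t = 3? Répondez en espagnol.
Debemos derivar nuestra ecuación de la velocidad v(t) = -24·t^5 + 10·t^4 - 20·t^3 - 12·t^2 - 6·t + 5 2 veces. La derivada de la velocidad da la aceleración: a(t) = -120·t^4 + 40·t^3 - 60·t^2 - 24·t - 6. La derivada de la aceleración da la sacudida: j(t) = -480·t^3 + 120·t^2 - 120·t - 24. Usando j(t) = -480·t^3 + 120·t^2 - 120·t - 24 y sustituyendo t = 3, encontramos j = -12264.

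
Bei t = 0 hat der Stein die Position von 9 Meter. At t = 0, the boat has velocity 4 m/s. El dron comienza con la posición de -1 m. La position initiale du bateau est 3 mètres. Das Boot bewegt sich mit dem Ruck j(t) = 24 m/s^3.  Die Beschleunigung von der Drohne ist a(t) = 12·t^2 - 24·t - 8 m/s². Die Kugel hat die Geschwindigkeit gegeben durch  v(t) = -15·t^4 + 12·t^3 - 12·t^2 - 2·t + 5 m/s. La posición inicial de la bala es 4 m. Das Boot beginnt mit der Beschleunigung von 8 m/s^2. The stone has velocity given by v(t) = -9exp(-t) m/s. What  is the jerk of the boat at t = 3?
Using j(t) = 24 and substituting t = 3, we find j = 24.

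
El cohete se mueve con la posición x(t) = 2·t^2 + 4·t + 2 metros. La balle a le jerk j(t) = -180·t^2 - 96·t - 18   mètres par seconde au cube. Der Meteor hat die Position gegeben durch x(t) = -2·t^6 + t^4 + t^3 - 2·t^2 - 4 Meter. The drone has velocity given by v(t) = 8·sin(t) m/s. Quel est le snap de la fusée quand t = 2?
Nous devons dériver notre équation de la position x(t) = 2·t^2 + 4·t + 2 4 fois. En dérivant la position, nous obtenons la vitesse: v(t) = 4·t + 4. En prenant d/dt de v(t), nous trouvons a(t) = 4. En prenant d/dt de a(t), nous trouvons j(t) = 0. En dérivant le jerk, nous obtenons le snap: s(t) = 0. Nous avons le snap s(t) = 0. En substituant t = 2: s(2) = 0.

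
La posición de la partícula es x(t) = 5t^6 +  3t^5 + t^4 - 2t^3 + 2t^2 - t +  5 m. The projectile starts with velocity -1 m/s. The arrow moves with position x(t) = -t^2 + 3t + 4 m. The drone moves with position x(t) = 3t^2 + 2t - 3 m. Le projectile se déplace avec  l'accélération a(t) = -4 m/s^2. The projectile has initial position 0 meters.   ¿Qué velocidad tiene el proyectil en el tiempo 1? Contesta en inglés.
To find the answer, we compute 1 integral of a(t) = -4. The integral of acceleration is velocity. Using v(0) = -1, we get v(t) = -4·t - 1. From the given velocity equation v(t) = -4·t - 1, we substitute t = 1 to get v = -5.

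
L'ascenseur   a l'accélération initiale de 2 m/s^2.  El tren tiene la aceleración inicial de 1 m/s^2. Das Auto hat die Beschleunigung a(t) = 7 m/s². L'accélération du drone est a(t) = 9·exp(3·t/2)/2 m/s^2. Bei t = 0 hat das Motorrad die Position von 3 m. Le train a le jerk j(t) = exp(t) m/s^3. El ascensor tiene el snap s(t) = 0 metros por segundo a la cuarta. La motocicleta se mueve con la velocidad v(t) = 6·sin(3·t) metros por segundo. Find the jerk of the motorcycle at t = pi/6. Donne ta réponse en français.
Pour résoudre ceci, nous devons prendre 2 dérivées de notre équation de la vitesse v(t) = 6·sin(3·t). La dérivée de la vitesse donne l'accélération: a(t) = 18·cos(3·t). La dérivée de l'accélération donne le jerk: j(t) = -54·sin(3·t). De l'équation du jerk j(t) = -54·sin(3·t), nous substituons t = pi/6 pour obtenir j = -54.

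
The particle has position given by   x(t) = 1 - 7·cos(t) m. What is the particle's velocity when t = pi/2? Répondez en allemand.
Um dies zu lösen, müssen wir 1 Ableitung unserer Gleichung für die Position x(t) = 1 - 7·cos(t) nehmen. Die Ableitung von der Position ergibt die Geschwindigkeit: v(t) = 7·sin(t). Mit v(t) = 7·sin(t) und Einsetzen von t = pi/2, finden wir v = 7.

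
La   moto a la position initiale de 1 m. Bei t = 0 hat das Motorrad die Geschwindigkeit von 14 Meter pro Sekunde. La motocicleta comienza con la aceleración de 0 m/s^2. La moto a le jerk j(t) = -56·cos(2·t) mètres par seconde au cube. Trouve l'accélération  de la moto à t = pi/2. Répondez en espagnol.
Para resolver esto, necesitamos tomar 1 antiderivada de nuestra ecuación de la sacudida j(t) = -56·cos(2·t). Integrando la sacudida y usando la condición inicial a(0) = 0, obtenemos a(t) = -28·sin(2·t). Usando a(t) = -28·sin(2·t) y sustituyendo t = pi/2, encontramos a = 0.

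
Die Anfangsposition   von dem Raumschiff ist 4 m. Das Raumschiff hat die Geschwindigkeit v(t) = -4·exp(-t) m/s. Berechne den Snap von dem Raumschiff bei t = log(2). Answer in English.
Starting from velocity v(t) = -4·exp(-t), we take 3 derivatives. Taking d/dt of v(t), we find a(t) = 4·exp(-t). Taking d/dt of a(t), we find j(t) = -4·exp(-t). Differentiating jerk, we get snap: s(t) = 4·exp(-t). We have snap s(t) = 4·exp(-t). Substituting t = log(2): s(log(2)) = 2.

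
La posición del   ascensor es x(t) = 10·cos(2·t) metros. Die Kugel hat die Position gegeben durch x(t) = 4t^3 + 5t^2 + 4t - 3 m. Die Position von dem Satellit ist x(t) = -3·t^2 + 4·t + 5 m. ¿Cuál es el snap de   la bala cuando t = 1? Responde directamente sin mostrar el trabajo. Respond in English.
At t = 1, s = 0.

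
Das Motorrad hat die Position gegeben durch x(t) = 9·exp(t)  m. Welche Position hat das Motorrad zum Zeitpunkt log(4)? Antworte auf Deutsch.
Mit x(t) = 9·exp(t) und Einsetzen von t = log(4), finden wir x = 36.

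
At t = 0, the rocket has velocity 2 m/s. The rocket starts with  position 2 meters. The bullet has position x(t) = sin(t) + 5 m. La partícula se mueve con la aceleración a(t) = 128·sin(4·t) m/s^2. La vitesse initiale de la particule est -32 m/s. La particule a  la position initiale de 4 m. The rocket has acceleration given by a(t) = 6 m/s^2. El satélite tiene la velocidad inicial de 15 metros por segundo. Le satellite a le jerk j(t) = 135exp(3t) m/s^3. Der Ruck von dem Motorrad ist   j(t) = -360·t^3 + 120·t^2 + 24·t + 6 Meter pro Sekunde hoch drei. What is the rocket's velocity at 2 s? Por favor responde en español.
Necesitamos integrar nuestra ecuación de la aceleración a(t) = 6 1 vez. Tomando ∫a(t)dt y aplicando v(0) = 2, encontramos v(t) = 6·t + 2. Usando v(t) = 6·t + 2 y sustituyendo t = 2, encontramos v = 14.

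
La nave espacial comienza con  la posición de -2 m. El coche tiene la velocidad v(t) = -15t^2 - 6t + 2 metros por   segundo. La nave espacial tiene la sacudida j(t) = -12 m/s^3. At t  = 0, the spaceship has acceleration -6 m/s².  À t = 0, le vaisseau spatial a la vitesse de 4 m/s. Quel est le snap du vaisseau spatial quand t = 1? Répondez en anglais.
To solve this, we need to take 1 derivative of our jerk equation j(t) = -12. Differentiating jerk, we get snap: s(t) = 0. From the given snap equation s(t) = 0, we substitute t = 1 to get s = 0.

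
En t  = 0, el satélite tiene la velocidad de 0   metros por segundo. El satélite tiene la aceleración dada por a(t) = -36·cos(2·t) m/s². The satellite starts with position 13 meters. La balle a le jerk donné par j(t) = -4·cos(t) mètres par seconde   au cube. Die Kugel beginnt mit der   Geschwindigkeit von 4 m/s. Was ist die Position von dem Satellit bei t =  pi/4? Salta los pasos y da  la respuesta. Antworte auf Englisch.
The answer is 4.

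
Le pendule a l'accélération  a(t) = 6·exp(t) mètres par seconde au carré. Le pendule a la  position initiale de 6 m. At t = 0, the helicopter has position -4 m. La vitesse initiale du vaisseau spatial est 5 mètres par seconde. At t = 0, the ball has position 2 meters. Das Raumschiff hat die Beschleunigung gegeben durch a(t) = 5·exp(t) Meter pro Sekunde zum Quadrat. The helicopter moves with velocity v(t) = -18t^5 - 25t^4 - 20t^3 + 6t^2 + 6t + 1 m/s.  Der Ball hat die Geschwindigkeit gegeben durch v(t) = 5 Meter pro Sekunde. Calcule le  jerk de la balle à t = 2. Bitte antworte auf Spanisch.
Debemos derivar nuestra ecuación de la velocidad v(t) = 5 2 veces. Derivando la velocidad, obtenemos la aceleración: a(t) = 0. Derivando la aceleración, obtenemos la sacudida: j(t) = 0. Tenemos la sacudida j(t) = 0. Sustituyendo t = 2: j(2) = 0.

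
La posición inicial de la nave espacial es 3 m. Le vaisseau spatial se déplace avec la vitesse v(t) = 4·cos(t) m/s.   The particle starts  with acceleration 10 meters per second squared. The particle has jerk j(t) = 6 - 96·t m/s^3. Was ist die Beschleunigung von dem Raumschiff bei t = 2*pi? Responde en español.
Para resolver esto, necesitamos tomar 1 derivada de nuestra ecuación de la velocidad v(t) = 4·cos(t). Tomando d/dt de v(t), encontramos a(t) = -4·sin(t). De la ecuación de la aceleración a(t) = -4·sin(t), sustituimos t = 2*pi para obtener a = 0.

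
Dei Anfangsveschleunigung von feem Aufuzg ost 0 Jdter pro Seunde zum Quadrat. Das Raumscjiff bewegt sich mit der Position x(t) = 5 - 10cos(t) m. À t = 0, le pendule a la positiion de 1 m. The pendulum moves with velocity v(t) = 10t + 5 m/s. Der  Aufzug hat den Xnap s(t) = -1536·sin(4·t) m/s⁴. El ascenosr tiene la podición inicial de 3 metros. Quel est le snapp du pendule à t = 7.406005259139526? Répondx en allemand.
Wir müssen unsere Gleichung für die Geschwindigkeit v(t) = 10·t + 5 3-mal ableiten. Mit d/dt von v(t) finden wir a(t) = 10. Die Ableitung von der Beschleunigung ergibt den Ruck: j(t) = 0. Die Ableitung von dem Ruck ergibt den Snap: s(t) = 0. Wir haben den Snap s(t) = 0. Durch Einsetzen von t = 7.406005259139526: s(7.406005259139526) = 0.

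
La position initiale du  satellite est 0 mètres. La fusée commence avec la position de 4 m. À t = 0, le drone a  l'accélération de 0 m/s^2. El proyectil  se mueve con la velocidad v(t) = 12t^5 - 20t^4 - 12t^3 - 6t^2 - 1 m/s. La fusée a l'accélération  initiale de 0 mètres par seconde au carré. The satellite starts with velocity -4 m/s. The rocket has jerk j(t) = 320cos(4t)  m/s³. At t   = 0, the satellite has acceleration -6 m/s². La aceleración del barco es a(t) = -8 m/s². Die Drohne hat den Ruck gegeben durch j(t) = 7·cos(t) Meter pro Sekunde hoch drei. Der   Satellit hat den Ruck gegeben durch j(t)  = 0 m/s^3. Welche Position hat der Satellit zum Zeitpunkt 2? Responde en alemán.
Wir müssen unsere Gleichung für den Ruck j(t) = 0 3-mal integrieren. Durch Integration von dem Ruck und Verwendung der Anfangsbedingung a(0) = -6, erhalten wir a(t) = -6. Durch Integration von der Beschleunigung und Verwendung der Anfangsbedingung v(0) = -4, erhalten wir v(t) = -6·t - 4. Das Integral von der Geschwindigkeit, mit x(0) = 0, ergibt die Position: x(t) = -3·t^2 - 4·t. Wir haben die Position x(t) = -3·t^2 - 4·t. Durch Einsetzen von t = 2: x(2) = -20.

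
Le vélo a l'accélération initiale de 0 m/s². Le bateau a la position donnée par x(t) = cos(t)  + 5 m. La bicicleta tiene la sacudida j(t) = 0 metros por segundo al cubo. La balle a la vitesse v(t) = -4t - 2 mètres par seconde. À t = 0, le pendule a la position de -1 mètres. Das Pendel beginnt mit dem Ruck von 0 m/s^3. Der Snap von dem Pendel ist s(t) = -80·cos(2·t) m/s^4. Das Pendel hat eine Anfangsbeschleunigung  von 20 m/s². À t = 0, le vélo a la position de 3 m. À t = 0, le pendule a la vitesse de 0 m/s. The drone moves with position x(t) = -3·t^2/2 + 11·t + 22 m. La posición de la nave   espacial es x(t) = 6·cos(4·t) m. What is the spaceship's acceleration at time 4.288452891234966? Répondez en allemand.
Ausgehend von der Position x(t) = 6·cos(4·t), nehmen wir 2 Ableitungen. Durch Ableiten von der Position erhalten wir die Geschwindigkeit: v(t) = -24·sin(4·t). Mit d/dt von v(t) finden wir a(t) = -96·cos(4·t). Wir haben die Beschleunigung a(t) = -96·cos(4·t). Durch Einsetzen von t = 4.288452891234966: a(4.288452891234966) = 11.9638241769259.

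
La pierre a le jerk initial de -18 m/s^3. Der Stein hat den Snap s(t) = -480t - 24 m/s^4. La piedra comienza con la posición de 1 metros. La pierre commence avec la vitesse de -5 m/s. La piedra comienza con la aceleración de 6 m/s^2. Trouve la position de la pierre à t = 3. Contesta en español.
Necesitamos integrar nuestra ecuación del snap s(t) = -480·t - 24 4 veces. La antiderivada del snap, con j(0) = -18, da la sacudida: j(t) = -240·t^2 - 24·t - 18. Tomando ∫j(t)dt y aplicando a(0) = 6, encontramos a(t) = -80·t^3 - 12·t^2 - 18·t + 6. La antiderivada de la aceleración, con v(0) = -5, da la velocidad: v(t) = -20·t^4 - 4·t^3 - 9·t^2 + 6·t - 5. Integrando la velocidad y usando la condición inicial x(0) = 1, obtenemos x(t) = -4·t^5 - t^4 - 3·t^3 + 3·t^2 - 5·t + 1. Tenemos la posición x(t) = -4·t^5 - t^4 - 3·t^3 + 3·t^2 - 5·t + 1. Sustituyendo t = 3: x(3) = -1121.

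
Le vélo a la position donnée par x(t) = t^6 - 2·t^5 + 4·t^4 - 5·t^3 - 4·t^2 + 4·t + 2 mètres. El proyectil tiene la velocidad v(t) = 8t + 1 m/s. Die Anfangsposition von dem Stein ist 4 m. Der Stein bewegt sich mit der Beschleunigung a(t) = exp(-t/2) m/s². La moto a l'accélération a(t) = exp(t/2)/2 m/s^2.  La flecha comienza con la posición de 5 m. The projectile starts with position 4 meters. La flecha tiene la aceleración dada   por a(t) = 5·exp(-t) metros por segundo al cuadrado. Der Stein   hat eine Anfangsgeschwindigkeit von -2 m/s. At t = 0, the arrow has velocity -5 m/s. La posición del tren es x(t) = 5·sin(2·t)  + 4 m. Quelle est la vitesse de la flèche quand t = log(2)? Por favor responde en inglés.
To find the answer, we compute 1 antiderivative of a(t) = 5·exp(-t). Taking ∫a(t)dt and applying v(0) = -5, we find v(t) = -5·exp(-t). From the given velocity equation v(t) = -5·exp(-t), we substitute t = log(2) to get v = -5/2.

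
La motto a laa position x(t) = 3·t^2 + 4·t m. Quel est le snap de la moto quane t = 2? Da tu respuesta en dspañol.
Debemos derivar nuestra ecuación de la posición x(t) = 3·t^2 + 4·t 4 veces. La derivada de la posición da la velocidad: v(t) = 6·t + 4. Tomando d/dt de v(t), encontramos a(t) = 6. La derivada de la aceleración da la sacudida: j(t) = 0. Tomando d/dt de j(t), encontramos s(t) = 0. Tenemos el snap s(t) = 0. Sustituyendo t = 2: s(2) = 0.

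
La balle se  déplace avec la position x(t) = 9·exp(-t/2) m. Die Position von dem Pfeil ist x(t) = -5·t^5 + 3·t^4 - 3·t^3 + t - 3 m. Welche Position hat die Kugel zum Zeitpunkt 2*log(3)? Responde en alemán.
Mit x(t) = 9·exp(-t/2) und Einsetzen von t = 2*log(3), finden wir x = 3.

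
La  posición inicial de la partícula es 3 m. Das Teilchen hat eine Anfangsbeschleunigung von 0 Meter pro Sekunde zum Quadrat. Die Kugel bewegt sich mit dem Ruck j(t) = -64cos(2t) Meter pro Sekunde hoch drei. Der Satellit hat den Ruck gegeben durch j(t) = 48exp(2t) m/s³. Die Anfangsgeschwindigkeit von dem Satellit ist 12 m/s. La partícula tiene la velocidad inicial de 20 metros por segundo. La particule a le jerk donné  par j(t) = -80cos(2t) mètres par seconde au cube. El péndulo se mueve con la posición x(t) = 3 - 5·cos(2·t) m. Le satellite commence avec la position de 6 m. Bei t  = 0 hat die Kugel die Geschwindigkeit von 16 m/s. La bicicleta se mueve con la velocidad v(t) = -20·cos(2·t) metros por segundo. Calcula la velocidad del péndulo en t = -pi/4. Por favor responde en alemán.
Um dies zu lösen, müssen wir 1 Ableitung unserer Gleichung für die Position x(t) = 3 - 5·cos(2·t) nehmen. Mit d/dt von x(t) finden wir v(t) = 10·sin(2·t). Mit v(t) = 10·sin(2·t) und Einsetzen von t = -pi/4, finden wir v = -10.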